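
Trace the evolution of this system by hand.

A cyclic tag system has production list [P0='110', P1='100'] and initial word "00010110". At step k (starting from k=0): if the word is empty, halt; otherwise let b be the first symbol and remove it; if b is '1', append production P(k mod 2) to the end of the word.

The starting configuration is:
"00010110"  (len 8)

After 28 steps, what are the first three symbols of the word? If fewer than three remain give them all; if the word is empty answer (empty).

010

[0] "00010110"  (len 8)
[1] "0010110"  (len 7)
[2] "010110"  (len 6)
[3] "10110"  (len 5)
[4] "0110100"  (len 7)
[5] "110100"  (len 6)
[6] "10100100"  (len 8)
[7] "0100100110"  (len 10)
[8] "100100110"  (len 9)
[9] "00100110110"  (len 11)
[10] "0100110110"  (len 10)
[11] "100110110"  (len 9)
[12] "00110110100"  (len 11)
[13] "0110110100"  (len 10)
[14] "110110100"  (len 9)
[15] "10110100110"  (len 11)
[16] "0110100110100"  (len 13)
[17] "110100110100"  (len 12)
[18] "10100110100100"  (len 14)
[19] "0100110100100110"  (len 16)
[20] "100110100100110"  (len 15)
[21] "00110100100110110"  (len 17)
[22] "0110100100110110"  (len 16)
[23] "110100100110110"  (len 15)
[24] "10100100110110100"  (len 17)
[25] "0100100110110100110"  (len 19)
[26] "100100110110100110"  (len 18)
[27] "00100110110100110110"  (len 20)
[28] "0100110110100110110"  (len 19)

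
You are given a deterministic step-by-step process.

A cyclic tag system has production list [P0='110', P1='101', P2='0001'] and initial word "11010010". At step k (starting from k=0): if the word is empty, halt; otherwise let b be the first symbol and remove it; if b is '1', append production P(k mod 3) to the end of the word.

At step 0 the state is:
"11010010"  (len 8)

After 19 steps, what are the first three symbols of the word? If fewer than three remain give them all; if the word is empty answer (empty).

0) "11010010"  (len 8)
1) "1010010110"  (len 10)
2) "010010110101"  (len 12)
3) "10010110101"  (len 11)
4) "0010110101110"  (len 13)
5) "010110101110"  (len 12)
6) "10110101110"  (len 11)
7) "0110101110110"  (len 13)
8) "110101110110"  (len 12)
9) "101011101100001"  (len 15)
10) "01011101100001110"  (len 17)
11) "1011101100001110"  (len 16)
12) "0111011000011100001"  (len 19)
13) "111011000011100001"  (len 18)
14) "11011000011100001101"  (len 20)
15) "10110000111000011010001"  (len 23)
16) "0110000111000011010001110"  (len 25)
17) "110000111000011010001110"  (len 24)
18) "100001110000110100011100001"  (len 27)
19) "00001110000110100011100001110"  (len 29)

000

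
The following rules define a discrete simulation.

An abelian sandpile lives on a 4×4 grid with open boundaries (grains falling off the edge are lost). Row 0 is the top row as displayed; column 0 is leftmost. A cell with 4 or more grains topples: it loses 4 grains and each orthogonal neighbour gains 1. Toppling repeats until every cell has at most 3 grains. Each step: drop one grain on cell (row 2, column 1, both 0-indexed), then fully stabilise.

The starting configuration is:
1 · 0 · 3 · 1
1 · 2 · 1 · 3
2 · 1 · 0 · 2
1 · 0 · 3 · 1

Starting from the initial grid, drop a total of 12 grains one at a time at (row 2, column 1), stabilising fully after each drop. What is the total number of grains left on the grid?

step 0: 1 · 0 · 3 · 1
1 · 2 · 1 · 3
2 · 1 · 0 · 2
1 · 0 · 3 · 1
step 1: 1 · 0 · 3 · 1
1 · 2 · 1 · 3
2 · 2 · 0 · 2
1 · 0 · 3 · 1
step 2: 1 · 0 · 3 · 1
1 · 2 · 1 · 3
2 · 3 · 0 · 2
1 · 0 · 3 · 1
step 3: 1 · 0 · 3 · 1
1 · 3 · 1 · 3
3 · 0 · 1 · 2
1 · 1 · 3 · 1
step 4: 1 · 0 · 3 · 1
1 · 3 · 1 · 3
3 · 1 · 1 · 2
1 · 1 · 3 · 1
step 5: 1 · 0 · 3 · 1
1 · 3 · 1 · 3
3 · 2 · 1 · 2
1 · 1 · 3 · 1
step 6: 1 · 0 · 3 · 1
1 · 3 · 1 · 3
3 · 3 · 1 · 2
1 · 1 · 3 · 1
step 7: 1 · 1 · 3 · 1
3 · 0 · 2 · 3
0 · 2 · 2 · 2
2 · 2 · 3 · 1
step 8: 1 · 1 · 3 · 1
3 · 0 · 2 · 3
0 · 3 · 2 · 2
2 · 2 · 3 · 1
step 9: 1 · 1 · 3 · 1
3 · 1 · 2 · 3
1 · 0 · 3 · 2
2 · 3 · 3 · 1
step 10: 1 · 1 · 3 · 1
3 · 1 · 2 · 3
1 · 1 · 3 · 2
2 · 3 · 3 · 1
step 11: 1 · 1 · 3 · 1
3 · 1 · 2 · 3
1 · 2 · 3 · 2
2 · 3 · 3 · 1
step 12: 1 · 1 · 3 · 1
3 · 1 · 2 · 3
1 · 3 · 3 · 2
2 · 3 · 3 · 1

33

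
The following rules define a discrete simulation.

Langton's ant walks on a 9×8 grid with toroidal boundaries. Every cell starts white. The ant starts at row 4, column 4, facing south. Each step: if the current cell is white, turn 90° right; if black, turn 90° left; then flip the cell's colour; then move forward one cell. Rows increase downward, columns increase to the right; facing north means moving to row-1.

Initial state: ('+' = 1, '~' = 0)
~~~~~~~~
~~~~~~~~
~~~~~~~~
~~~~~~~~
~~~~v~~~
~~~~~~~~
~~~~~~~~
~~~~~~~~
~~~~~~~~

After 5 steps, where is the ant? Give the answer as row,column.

[0] ~~~~~~~~
~~~~~~~~
~~~~~~~~
~~~~~~~~
~~~~v~~~
~~~~~~~~
~~~~~~~~
~~~~~~~~
~~~~~~~~
[1] ~~~~~~~~
~~~~~~~~
~~~~~~~~
~~~~~~~~
~~~<+~~~
~~~~~~~~
~~~~~~~~
~~~~~~~~
~~~~~~~~
[2] ~~~~~~~~
~~~~~~~~
~~~~~~~~
~~~^~~~~
~~~++~~~
~~~~~~~~
~~~~~~~~
~~~~~~~~
~~~~~~~~
[3] ~~~~~~~~
~~~~~~~~
~~~~~~~~
~~~+>~~~
~~~++~~~
~~~~~~~~
~~~~~~~~
~~~~~~~~
~~~~~~~~
[4] ~~~~~~~~
~~~~~~~~
~~~~~~~~
~~~++~~~
~~~+v~~~
~~~~~~~~
~~~~~~~~
~~~~~~~~
~~~~~~~~
[5] ~~~~~~~~
~~~~~~~~
~~~~~~~~
~~~++~~~
~~~+~>~~
~~~~~~~~
~~~~~~~~
~~~~~~~~
~~~~~~~~

4,5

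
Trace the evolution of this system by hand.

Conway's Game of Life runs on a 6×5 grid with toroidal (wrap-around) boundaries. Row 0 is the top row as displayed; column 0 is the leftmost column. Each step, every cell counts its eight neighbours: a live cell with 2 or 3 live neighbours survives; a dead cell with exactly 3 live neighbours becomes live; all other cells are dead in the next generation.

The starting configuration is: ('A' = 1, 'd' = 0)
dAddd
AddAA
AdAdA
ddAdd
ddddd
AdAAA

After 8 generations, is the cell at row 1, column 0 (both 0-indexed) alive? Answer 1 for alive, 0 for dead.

0) dAddd
AddAA
AdAdA
ddAdd
ddddd
AdAAA
1) dAddd
ddAAd
AdAdd
dAdAd
dAAdA
AAAAA
2) ddddd
ddAAd
ddddA
dddAA
ddddd
ddddA
3) dddAd
dddAd
ddAdA
dddAA
dddAA
ddddd
4) ddddd
ddAAA
ddAdA
AdAdd
dddAA
dddAA
5) ddAdd
ddAdA
AdAdA
AAAdd
AdAdd
dddAA
6) ddAdA
AdAdA
ddAdA
ddAdd
AdAdd
dAAAA
7) ddddd
AdAdA
AdAdA
ddAdd
AdddA
ddddA
8) AddAA
AdddA
AdAdA
ddddd
AddAA
AdddA

1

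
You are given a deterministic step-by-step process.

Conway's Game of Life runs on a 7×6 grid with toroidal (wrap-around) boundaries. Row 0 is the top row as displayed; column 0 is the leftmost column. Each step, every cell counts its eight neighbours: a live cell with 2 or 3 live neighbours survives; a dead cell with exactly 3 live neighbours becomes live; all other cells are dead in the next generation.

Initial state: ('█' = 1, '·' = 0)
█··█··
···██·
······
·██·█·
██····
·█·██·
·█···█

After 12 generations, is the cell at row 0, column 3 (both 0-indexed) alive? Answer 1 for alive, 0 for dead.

gen 0: █··█··
···██·
······
·██·█·
██····
·█·██·
·█···█
gen 1: █·██·█
···██·
··█·█·
███···
█···██
·█··██
·█·█·█
gen 2: ██···█
·█····
··█·██
█·█·█·
··███·
·███··
·█·█··
gen 3: ·█····
·██·█·
█·█·██
··█···
····██
·█····
···██·
gen 4: ·█··█·
··█·█·
█·█·██
██····
······
···█·█
··█···
gen 5: ·██···
█·█·█·
█·█·█·
██····
█·····
······
··███·
gen 6: ····██
█·█···
█·█···
█·····
██····
···█··
·███··
gen 7: █···██
█··█··
█····█
█····█
██····
█··█··
··██··
gen 8: ███·██
·█····
·█··█·
······
·█····
█··█··
████··
gen 9: ····██
···██·
······
······
······
█··█··
······
gen 10: ···███
···███
······
······
······
······
····██
gen 11: █·····
···█·█
····█·
······
······
······
···█·█
gen 12: █····█
····██
····█·
······
······
······
······

0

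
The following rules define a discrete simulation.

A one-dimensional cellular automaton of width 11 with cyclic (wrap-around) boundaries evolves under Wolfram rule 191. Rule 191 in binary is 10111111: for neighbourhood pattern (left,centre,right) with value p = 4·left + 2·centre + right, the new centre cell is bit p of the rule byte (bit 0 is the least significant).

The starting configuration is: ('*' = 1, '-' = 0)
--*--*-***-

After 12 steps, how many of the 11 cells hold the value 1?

step 0: --*--*-***-
step 1: *********-*
step 2: ********-**
step 3: *******-***
step 4: ******-****
step 5: *****-*****
step 6: ****-******
step 7: ***-*******
step 8: **-********
step 9: *-*********
step 10: -**********
step 11: **********-
step 12: *********-*

10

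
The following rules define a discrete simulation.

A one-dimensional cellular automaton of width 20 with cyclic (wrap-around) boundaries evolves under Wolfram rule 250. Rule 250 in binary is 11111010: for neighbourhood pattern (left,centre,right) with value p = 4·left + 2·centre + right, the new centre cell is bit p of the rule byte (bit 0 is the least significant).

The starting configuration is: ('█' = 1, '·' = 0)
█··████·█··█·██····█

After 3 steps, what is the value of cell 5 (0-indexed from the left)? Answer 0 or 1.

k=0  █··████·█··█·██····█
k=1  ████████·██·████··██
k=2  ████████████████████
k=3  ████████████████████

1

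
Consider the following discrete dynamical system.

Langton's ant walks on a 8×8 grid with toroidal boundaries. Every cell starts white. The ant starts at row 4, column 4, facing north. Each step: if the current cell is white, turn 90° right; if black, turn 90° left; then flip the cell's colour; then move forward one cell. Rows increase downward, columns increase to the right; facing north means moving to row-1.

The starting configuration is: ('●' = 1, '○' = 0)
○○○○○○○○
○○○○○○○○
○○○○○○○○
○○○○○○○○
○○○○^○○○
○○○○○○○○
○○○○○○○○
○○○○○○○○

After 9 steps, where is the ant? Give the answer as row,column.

t=0: ○○○○○○○○
○○○○○○○○
○○○○○○○○
○○○○○○○○
○○○○^○○○
○○○○○○○○
○○○○○○○○
○○○○○○○○
t=1: ○○○○○○○○
○○○○○○○○
○○○○○○○○
○○○○○○○○
○○○○●>○○
○○○○○○○○
○○○○○○○○
○○○○○○○○
t=2: ○○○○○○○○
○○○○○○○○
○○○○○○○○
○○○○○○○○
○○○○●●○○
○○○○○v○○
○○○○○○○○
○○○○○○○○
t=3: ○○○○○○○○
○○○○○○○○
○○○○○○○○
○○○○○○○○
○○○○●●○○
○○○○<●○○
○○○○○○○○
○○○○○○○○
t=4: ○○○○○○○○
○○○○○○○○
○○○○○○○○
○○○○○○○○
○○○○^●○○
○○○○●●○○
○○○○○○○○
○○○○○○○○
t=5: ○○○○○○○○
○○○○○○○○
○○○○○○○○
○○○○○○○○
○○○<○●○○
○○○○●●○○
○○○○○○○○
○○○○○○○○
t=6: ○○○○○○○○
○○○○○○○○
○○○○○○○○
○○○^○○○○
○○○●○●○○
○○○○●●○○
○○○○○○○○
○○○○○○○○
t=7: ○○○○○○○○
○○○○○○○○
○○○○○○○○
○○○●>○○○
○○○●○●○○
○○○○●●○○
○○○○○○○○
○○○○○○○○
t=8: ○○○○○○○○
○○○○○○○○
○○○○○○○○
○○○●●○○○
○○○●v●○○
○○○○●●○○
○○○○○○○○
○○○○○○○○
t=9: ○○○○○○○○
○○○○○○○○
○○○○○○○○
○○○●●○○○
○○○<●●○○
○○○○●●○○
○○○○○○○○
○○○○○○○○

4,3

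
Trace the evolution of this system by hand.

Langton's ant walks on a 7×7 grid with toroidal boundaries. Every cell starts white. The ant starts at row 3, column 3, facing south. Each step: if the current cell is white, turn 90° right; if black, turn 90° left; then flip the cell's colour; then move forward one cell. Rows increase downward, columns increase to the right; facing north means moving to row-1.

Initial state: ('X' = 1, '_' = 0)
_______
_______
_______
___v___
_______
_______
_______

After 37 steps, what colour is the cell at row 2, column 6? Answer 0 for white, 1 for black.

1

step 0: _______
_______
_______
___v___
_______
_______
_______
step 1: _______
_______
_______
__<X___
_______
_______
_______
step 2: _______
_______
__^____
__XX___
_______
_______
_______
step 3: _______
_______
__X>___
__XX___
_______
_______
_______
step 4: _______
_______
__XX___
__Xv___
_______
_______
_______
step 5: _______
_______
__XX___
__X_>__
_______
_______
_______
step 6: _______
_______
__XX___
__X_X__
____v__
_______
_______
step 7: _______
_______
__XX___
__X_X__
___<X__
_______
_______
step 8: _______
_______
__XX___
__X^X__
___XX__
_______
_______
step 9: _______
_______
__XX___
__XX>__
___XX__
_______
_______
step 10: _______
_______
__XX^__
__XX___
___XX__
_______
_______
step 11: _______
_______
__XXX>_
__XX___
___XX__
_______
_______
step 12: _______
_______
__XXXX_
__XX_v_
___XX__
_______
_______
step 13: _______
_______
__XXXX_
__XX<X_
___XX__
_______
_______
step 14: _______
_______
__XX^X_
__XXXX_
___XX__
_______
_______
step 15: _______
_______
__X<_X_
__XXXX_
___XX__
_______
_______
step 16: _______
_______
__X__X_
__XvXX_
___XX__
_______
_______
step 17: _______
_______
__X__X_
__X_>X_
___XX__
_______
_______
step 18: _______
_______
__X_^X_
__X__X_
___XX__
_______
_______
step 19: _______
_______
__X_X>_
__X__X_
___XX__
_______
_______
step 20: _______
_____^_
__X_X__
__X__X_
___XX__
_______
_______
step 21: _______
_____X>
__X_X__
__X__X_
___XX__
_______
_______
step 22: _______
_____XX
__X_X_v
__X__X_
___XX__
_______
_______
step 23: _______
_____XX
__X_X<X
__X__X_
___XX__
_______
_______
step 24: _______
_____^X
__X_XXX
__X__X_
___XX__
_______
_______
step 25: _______
____<_X
__X_XXX
__X__X_
___XX__
_______
_______
step 26: ____^__
____X_X
__X_XXX
__X__X_
___XX__
_______
_______
step 27: ____X>_
____X_X
__X_XXX
__X__X_
___XX__
_______
_______
step 28: ____XX_
____XvX
__X_XXX
__X__X_
___XX__
_______
_______
step 29: ____XX_
____<XX
__X_XXX
__X__X_
___XX__
_______
_______
step 30: ____XX_
_____XX
__X_vXX
__X__X_
___XX__
_______
_______
step 31: ____XX_
_____XX
__X__>X
__X__X_
___XX__
_______
_______
step 32: ____XX_
_____^X
__X___X
__X__X_
___XX__
_______
_______
step 33: ____XX_
____<_X
__X___X
__X__X_
___XX__
_______
_______
step 34: ____^X_
____X_X
__X___X
__X__X_
___XX__
_______
_______
step 35: ___<_X_
____X_X
__X___X
__X__X_
___XX__
_______
_______
step 36: ___X_X_
____X_X
__X___X
__X__X_
___XX__
_______
___^___
step 37: ___X_X_
____X_X
__X___X
__X__X_
___XX__
_______
___X>__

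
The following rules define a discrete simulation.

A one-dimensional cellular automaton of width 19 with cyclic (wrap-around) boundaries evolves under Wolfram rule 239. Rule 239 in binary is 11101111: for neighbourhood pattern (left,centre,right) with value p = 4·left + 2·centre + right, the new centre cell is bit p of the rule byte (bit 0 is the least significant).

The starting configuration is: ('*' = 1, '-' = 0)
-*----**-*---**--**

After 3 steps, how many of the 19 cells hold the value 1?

gen 0: -*----**-*---**--**
gen 1: **-*******-****-***
gen 2: *******************
gen 3: *******************

19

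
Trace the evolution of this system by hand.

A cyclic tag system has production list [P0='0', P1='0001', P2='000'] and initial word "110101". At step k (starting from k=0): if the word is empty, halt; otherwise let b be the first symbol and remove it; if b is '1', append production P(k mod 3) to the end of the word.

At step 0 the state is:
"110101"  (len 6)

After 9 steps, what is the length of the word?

6

[0] "110101"  (len 6)
[1] "101010"  (len 6)
[2] "010100001"  (len 9)
[3] "10100001"  (len 8)
[4] "01000010"  (len 8)
[5] "1000010"  (len 7)
[6] "000010000"  (len 9)
[7] "00010000"  (len 8)
[8] "0010000"  (len 7)
[9] "010000"  (len 6)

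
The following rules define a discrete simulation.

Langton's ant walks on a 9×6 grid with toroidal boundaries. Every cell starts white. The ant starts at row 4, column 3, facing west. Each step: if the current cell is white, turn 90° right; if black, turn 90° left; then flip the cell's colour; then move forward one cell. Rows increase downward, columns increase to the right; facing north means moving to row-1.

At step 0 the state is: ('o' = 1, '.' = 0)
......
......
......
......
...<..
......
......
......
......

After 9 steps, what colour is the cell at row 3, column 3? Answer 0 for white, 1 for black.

1

[0] ......
......
......
......
...<..
......
......
......
......
[1] ......
......
......
...^..
...o..
......
......
......
......
[2] ......
......
......
...o>.
...o..
......
......
......
......
[3] ......
......
......
...oo.
...ov.
......
......
......
......
[4] ......
......
......
...oo.
...<o.
......
......
......
......
[5] ......
......
......
...oo.
....o.
...v..
......
......
......
[6] ......
......
......
...oo.
....o.
..<o..
......
......
......
[7] ......
......
......
...oo.
..^.o.
..oo..
......
......
......
[8] ......
......
......
...oo.
..o>o.
..oo..
......
......
......
[9] ......
......
......
...oo.
..ooo.
..ov..
......
......
......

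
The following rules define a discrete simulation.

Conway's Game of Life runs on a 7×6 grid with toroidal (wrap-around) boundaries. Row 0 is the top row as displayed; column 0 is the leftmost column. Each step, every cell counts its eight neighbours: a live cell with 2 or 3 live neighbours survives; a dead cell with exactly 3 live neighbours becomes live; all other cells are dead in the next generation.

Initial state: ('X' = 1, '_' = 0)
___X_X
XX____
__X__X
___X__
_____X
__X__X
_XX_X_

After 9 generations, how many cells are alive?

gen 0: ___X_X
XX____
__X__X
___X__
_____X
__X__X
_XX_X_
gen 1: ___XXX
XXX_XX
XXX___
____X_
____X_
XXXXXX
XXX_XX
gen 2: ______
______
__X_X_
_X_X_X
XXX___
______
______
gen 3: ______
______
__XXX_
___XXX
XXX___
_X____
______
gen 4: ______
___X__
__X__X
X____X
XXXXXX
XXX___
______
gen 5: ______
______
X___XX
______
___XX_
____X_
_X____
gen 6: ______
_____X
_____X
___X__
___XX_
___XX_
______
gen 7: ______
______
____X_
___X__
__X___
___XX_
______
gen 8: ______
______
______
___X__
__X_X_
___X__
______
gen 9: ______
______
______
___X__
__X_X_
___X__
______

4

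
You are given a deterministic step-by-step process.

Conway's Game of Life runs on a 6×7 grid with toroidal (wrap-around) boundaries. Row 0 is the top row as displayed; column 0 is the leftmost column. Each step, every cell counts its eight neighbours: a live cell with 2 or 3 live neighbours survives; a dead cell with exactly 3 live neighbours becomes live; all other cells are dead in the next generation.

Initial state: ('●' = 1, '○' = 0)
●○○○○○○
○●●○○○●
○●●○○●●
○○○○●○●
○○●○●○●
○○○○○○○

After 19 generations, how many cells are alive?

3

step 0: ●○○○○○○
○●●○○○●
○●●○○●●
○○○○●○●
○○●○●○●
○○○○○○○
step 1: ●●○○○○○
○○●○○●●
○●●●○○●
○●●○●○●
○○○●○○○
○○○○○○○
step 2: ●●○○○○●
○○○●○●●
○○○○●○●
○●○○●●○
○○●●○○○
○○○○○○○
step 3: ●○○○○●●
○○○○●○○
●○○●○○●
○○●○●●○
○○●●●○○
●●●○○○○
step 4: ●○○○○●●
○○○○●○○
○○○●○○●
○●●○○●●
○○○○●●○
●○●○●●○
step 5: ●●○●○○○
●○○○●○○
●○●●●○●
●○●●○○●
●○●○○○○
●●○●○○○
step 6: ○○○●●○●
○○○○●●○
○○●○●○○
○○○○●●○
○○○○○○○
○○○●○○●
step 7: ○○○●○○●
○○○○○○○
○○○○○○○
○○○●●●○
○○○○●●○
○○○●●●○
step 8: ○○○●○●○
○○○○○○○
○○○○●○○
○○○●○●○
○○○○○○●
○○○●○○●
step 9: ○○○○●○○
○○○○●○○
○○○○●○○
○○○○●●○
○○○○●●●
○○○○●●●
step 10: ○○○●●○○
○○○●●●○
○○○●●○○
○○○●○○●
○○○●○○○
○○○●○○●
step 11: ○○●○○○○
○○●○○●○
○○●○○○○
○○●●○○○
○○●●●○○
○○●●○○○
step 12: ○●●○○○○
○●●●○○○
○●●○○○○
○●○○●○○
○●○○●○○
○●○○●○○
step 13: ●○○○○○○
●○○●○○○
●○○○○○○
●●○●○○○
●●●●●●○
●●○●○○○
step 14: ●○●○○○●
●●○○○○●
●○●○○○●
○○○●○○○
○○○○○○○
○○○●○○○
step 15: ○○●○○○●
○○●○○●○
○○●○○○●
○○○○○○○
○○○○○○○
○○○○○○○
step 16: ○○○○○○○
○●●●○●●
○○○○○○○
○○○○○○○
○○○○○○○
○○○○○○○
step 17: ○○●○○○○
○○●○○○○
○○●○○○○
○○○○○○○
○○○○○○○
○○○○○○○
step 18: ○○○○○○○
○●●●○○○
○○○○○○○
○○○○○○○
○○○○○○○
○○○○○○○
step 19: ○○●○○○○
○○●○○○○
○○●○○○○
○○○○○○○
○○○○○○○
○○○○○○○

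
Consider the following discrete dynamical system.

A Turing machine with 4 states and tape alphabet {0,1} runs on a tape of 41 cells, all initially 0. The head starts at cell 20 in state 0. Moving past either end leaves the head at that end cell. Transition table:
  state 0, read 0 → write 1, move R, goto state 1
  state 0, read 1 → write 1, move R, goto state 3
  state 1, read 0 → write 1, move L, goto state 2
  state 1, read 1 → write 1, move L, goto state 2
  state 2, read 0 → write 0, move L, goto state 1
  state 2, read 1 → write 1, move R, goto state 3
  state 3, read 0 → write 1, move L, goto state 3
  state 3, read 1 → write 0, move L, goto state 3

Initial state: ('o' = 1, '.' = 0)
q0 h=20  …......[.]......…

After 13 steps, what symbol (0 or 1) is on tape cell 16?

k=0  q0 h=20  …......[.]......…
k=1  q1 h=21  ….....o[.]......…
k=2  q2 h=20  …......[o]o.....…
k=3  q3 h=21  ….....o[o]......…
k=4  q3 h=20  …......[o]......…
k=5  q3 h=19  …......[.]......…
k=6  q3 h=18  …......[.]o.....…
k=7  q3 h=17  …......[.]oo....…
k=8  q3 h=16  …......[.]ooo...…
k=9  q3 h=15  …......[.]oooo..…
k=10  q3 h=14  …......[.]ooooo.…
k=11  q3 h=13  …......[.]oooooo…
k=12  q3 h=12  …......[.]oooooo…
k=13  q3 h=11  …......[.]oooooo…

1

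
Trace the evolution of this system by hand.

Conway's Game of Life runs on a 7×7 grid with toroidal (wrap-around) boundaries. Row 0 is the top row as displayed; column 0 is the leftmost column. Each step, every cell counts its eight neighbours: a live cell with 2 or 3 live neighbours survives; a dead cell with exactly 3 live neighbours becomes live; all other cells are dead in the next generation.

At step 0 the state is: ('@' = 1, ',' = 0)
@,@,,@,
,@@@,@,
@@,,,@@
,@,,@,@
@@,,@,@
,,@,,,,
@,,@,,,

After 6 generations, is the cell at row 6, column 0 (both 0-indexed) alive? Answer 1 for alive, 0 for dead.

0

[0] @,@,,@,
,@@@,@,
@@,,,@@
,@,,@,@
@@,,@,@
,,@,,,,
@,,@,,,
[1] @,,,,,,
,,,@,@,
,,,@,,,
,,@,@,,
,@@@,,@
,,@@,,@
,,@@,,@
[2] ,,@@@,@
,,,,@,,
,,@@,,,
,@,,@,,
@@,,@@,
,,,,@@@
@@@@,,@
[3] ,,,,@,@
,,,,@@,
,,@@@,,
@@,,@@,
@@,@,,,
,,,,,,,
,@,,,,,
[4] ,,,,@,,
,,,,,,,
,@@,,,@
@,,,,@@
@@@,@,@
@@@,,,,
,,,,,,,
[5] ,,,,,,,
,,,,,,,
,@,,,@@
,,,@,,,
,,@@,,,
,,@@,,@
,@,,,,,
[6] ,,,,,,,
,,,,,,,
,,,,,,,
,,,@@,,
,,,,@,,
,@,@,,,
,,@,,,,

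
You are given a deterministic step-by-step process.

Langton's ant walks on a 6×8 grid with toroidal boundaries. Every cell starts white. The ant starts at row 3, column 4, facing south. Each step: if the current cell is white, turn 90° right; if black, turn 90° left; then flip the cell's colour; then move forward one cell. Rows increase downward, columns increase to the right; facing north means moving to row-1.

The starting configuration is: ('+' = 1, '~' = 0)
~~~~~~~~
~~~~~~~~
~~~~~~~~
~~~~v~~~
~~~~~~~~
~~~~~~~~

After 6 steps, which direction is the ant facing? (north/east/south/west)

gen 0: ~~~~~~~~
~~~~~~~~
~~~~~~~~
~~~~v~~~
~~~~~~~~
~~~~~~~~
gen 1: ~~~~~~~~
~~~~~~~~
~~~~~~~~
~~~<+~~~
~~~~~~~~
~~~~~~~~
gen 2: ~~~~~~~~
~~~~~~~~
~~~^~~~~
~~~++~~~
~~~~~~~~
~~~~~~~~
gen 3: ~~~~~~~~
~~~~~~~~
~~~+>~~~
~~~++~~~
~~~~~~~~
~~~~~~~~
gen 4: ~~~~~~~~
~~~~~~~~
~~~++~~~
~~~+v~~~
~~~~~~~~
~~~~~~~~
gen 5: ~~~~~~~~
~~~~~~~~
~~~++~~~
~~~+~>~~
~~~~~~~~
~~~~~~~~
gen 6: ~~~~~~~~
~~~~~~~~
~~~++~~~
~~~+~+~~
~~~~~v~~
~~~~~~~~

south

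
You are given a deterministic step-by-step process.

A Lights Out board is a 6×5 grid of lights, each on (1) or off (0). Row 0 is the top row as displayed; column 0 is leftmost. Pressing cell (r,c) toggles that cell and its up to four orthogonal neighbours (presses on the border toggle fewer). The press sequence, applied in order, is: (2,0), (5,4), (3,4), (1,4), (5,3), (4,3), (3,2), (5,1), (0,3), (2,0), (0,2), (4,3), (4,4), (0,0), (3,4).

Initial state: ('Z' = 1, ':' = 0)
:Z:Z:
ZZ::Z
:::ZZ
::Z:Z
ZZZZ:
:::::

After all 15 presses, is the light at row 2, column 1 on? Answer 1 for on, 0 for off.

0

0) :Z:Z:
ZZ::Z
:::ZZ
::Z:Z
ZZZZ:
:::::
1) :Z:Z:
:Z::Z
ZZ:ZZ
Z:Z:Z
ZZZZ:
:::::
2) :Z:Z:
:Z::Z
ZZ:ZZ
Z:Z:Z
ZZZZZ
:::ZZ
3) :Z:Z:
:Z::Z
ZZ:Z:
Z:ZZ:
ZZZZ:
:::ZZ
4) :Z:ZZ
:Z:Z:
ZZ:ZZ
Z:ZZ:
ZZZZ:
:::ZZ
5) :Z:ZZ
:Z:Z:
ZZ:ZZ
Z:ZZ:
ZZZ::
::Z::
6) :Z:ZZ
:Z:Z:
ZZ:ZZ
Z:Z::
ZZ:ZZ
::ZZ:
7) :Z:ZZ
:Z:Z:
ZZZZZ
ZZ:Z:
ZZZZZ
::ZZ:
8) :Z:ZZ
:Z:Z:
ZZZZZ
ZZ:Z:
Z:ZZZ
ZZ:Z:
9) :ZZ::
:Z:::
ZZZZZ
ZZ:Z:
Z:ZZZ
ZZ:Z:
10) :ZZ::
ZZ:::
::ZZZ
:Z:Z:
Z:ZZZ
ZZ:Z:
11) :::Z:
ZZZ::
::ZZZ
:Z:Z:
Z:ZZZ
ZZ:Z:
12) :::Z:
ZZZ::
::ZZZ
:Z:::
Z::::
ZZ:::
13) :::Z:
ZZZ::
::ZZZ
:Z::Z
Z::ZZ
ZZ::Z
14) ZZ:Z:
:ZZ::
::ZZZ
:Z::Z
Z::ZZ
ZZ::Z
15) ZZ:Z:
:ZZ::
::ZZ:
:Z:Z:
Z::Z:
ZZ::Z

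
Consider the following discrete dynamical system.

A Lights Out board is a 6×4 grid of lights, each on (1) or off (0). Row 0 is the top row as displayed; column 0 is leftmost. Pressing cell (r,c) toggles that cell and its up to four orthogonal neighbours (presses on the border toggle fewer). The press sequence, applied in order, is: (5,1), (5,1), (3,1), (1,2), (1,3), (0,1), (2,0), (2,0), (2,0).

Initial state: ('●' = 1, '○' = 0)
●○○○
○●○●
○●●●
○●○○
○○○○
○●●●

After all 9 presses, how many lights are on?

gen 0: ●○○○
○●○●
○●●●
○●○○
○○○○
○●●●
gen 1: ●○○○
○●○●
○●●●
○●○○
○●○○
●○○●
gen 2: ●○○○
○●○●
○●●●
○●○○
○○○○
○●●●
gen 3: ●○○○
○●○●
○○●●
●○●○
○●○○
○●●●
gen 4: ●○●○
○○●○
○○○●
●○●○
○●○○
○●●●
gen 5: ●○●●
○○○●
○○○○
●○●○
○●○○
○●●●
gen 6: ○●○●
○●○●
○○○○
●○●○
○●○○
○●●●
gen 7: ○●○●
●●○●
●●○○
○○●○
○●○○
○●●●
gen 8: ○●○●
○●○●
○○○○
●○●○
○●○○
○●●●
gen 9: ○●○●
●●○●
●●○○
○○●○
○●○○
○●●●

12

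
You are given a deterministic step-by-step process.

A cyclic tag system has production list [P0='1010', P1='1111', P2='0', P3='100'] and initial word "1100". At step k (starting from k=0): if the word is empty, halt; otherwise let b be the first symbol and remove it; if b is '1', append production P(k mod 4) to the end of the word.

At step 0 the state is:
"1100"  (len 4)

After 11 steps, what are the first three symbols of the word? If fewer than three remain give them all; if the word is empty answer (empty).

0) "1100"  (len 4)
1) "1001010"  (len 7)
2) "0010101111"  (len 10)
3) "010101111"  (len 9)
4) "10101111"  (len 8)
5) "01011111010"  (len 11)
6) "1011111010"  (len 10)
7) "0111110100"  (len 10)
8) "111110100"  (len 9)
9) "111101001010"  (len 12)
10) "111010010101111"  (len 15)
11) "110100101011110"  (len 15)

110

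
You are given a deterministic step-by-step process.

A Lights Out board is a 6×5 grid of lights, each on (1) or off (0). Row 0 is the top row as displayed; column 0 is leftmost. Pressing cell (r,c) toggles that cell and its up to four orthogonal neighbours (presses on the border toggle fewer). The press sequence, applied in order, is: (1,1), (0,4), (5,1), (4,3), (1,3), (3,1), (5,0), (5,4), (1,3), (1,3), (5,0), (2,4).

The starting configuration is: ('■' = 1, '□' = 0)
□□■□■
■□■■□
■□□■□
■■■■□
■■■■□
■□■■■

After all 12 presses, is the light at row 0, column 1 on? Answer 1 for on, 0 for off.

1

0) □□■□■
■□■■□
■□□■□
■■■■□
■■■■□
■□■■■
1) □■■□■
□■□■□
■■□■□
■■■■□
■■■■□
■□■■■
2) □■■■□
□■□■■
■■□■□
■■■■□
■■■■□
■□■■■
3) □■■■□
□■□■■
■■□■□
■■■■□
■□■■□
□■□■■
4) □■■■□
□■□■■
■■□■□
■■■□□
■□□□■
□■□□■
5) □■■□□
□■■□□
■■□□□
■■■□□
■□□□■
□■□□■
6) □■■□□
□■■□□
■□□□□
□□□□□
■■□□■
□■□□■
7) □■■□□
□■■□□
■□□□□
□□□□□
□■□□■
■□□□■
8) □■■□□
□■■□□
■□□□□
□□□□□
□■□□□
■□□■□
9) □■■■□
□■□■■
■□□■□
□□□□□
□■□□□
■□□■□
10) □■■□□
□■■□□
■□□□□
□□□□□
□■□□□
■□□■□
11) □■■□□
□■■□□
■□□□□
□□□□□
■■□□□
□■□■□
12) □■■□□
□■■□■
■□□■■
□□□□■
■■□□□
□■□■□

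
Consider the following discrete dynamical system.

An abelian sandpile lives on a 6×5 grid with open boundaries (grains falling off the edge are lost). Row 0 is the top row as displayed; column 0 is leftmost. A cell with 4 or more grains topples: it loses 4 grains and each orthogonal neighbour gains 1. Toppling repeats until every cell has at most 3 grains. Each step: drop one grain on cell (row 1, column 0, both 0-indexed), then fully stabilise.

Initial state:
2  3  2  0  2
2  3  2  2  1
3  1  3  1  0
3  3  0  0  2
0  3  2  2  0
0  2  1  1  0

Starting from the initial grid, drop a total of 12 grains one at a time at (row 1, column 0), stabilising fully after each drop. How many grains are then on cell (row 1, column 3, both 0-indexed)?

3

0) 2  3  2  0  2
2  3  2  2  1
3  1  3  1  0
3  3  0  0  2
0  3  2  2  0
0  2  1  1  0
1) 2  3  2  0  2
3  3  2  2  1
3  1  3  1  0
3  3  0  0  2
0  3  2  2  0
0  2  1  1  0
2) 0  2  0  1  2
3  3  1  3  1
2  1  1  2  0
1  2  2  0  2
2  0  3  2  0
0  3  1  1  0
3) 1  3  0  1  2
1  0  2  3  1
3  2  1  2  0
1  2  2  0  2
2  0  3  2  0
0  3  1  1  0
4) 1  3  0  1  2
2  0  2  3  1
3  2  1  2  0
1  2  2  0  2
2  0  3  2  0
0  3  1  1  0
5) 1  3  0  1  2
3  0  2  3  1
3  2  1  2  0
1  2  2  0  2
2  0  3  2  0
0  3  1  1  0
6) 2  3  0  1  2
1  1  2  3  1
0  3  1  2  0
2  2  2  0  2
2  0  3  2  0
0  3  1  1  0
7) 2  3  0  1  2
2  1  2  3  1
0  3  1  2  0
2  2  2  0  2
2  0  3  2  0
0  3  1  1  0
8) 2  3  0  1  2
3  1  2  3  1
0  3  1  2  0
2  2  2  0  2
2  0  3  2  0
0  3  1  1  0
9) 3  3  0  1  2
0  2  2  3  1
1  3  1  2  0
2  2  2  0  2
2  0  3  2  0
0  3  1  1  0
10) 3  3  0  1  2
1  2  2  3  1
1  3  1  2  0
2  2  2  0  2
2  0  3  2  0
0  3  1  1  0
11) 3  3  0  1  2
2  2  2  3  1
1  3  1  2  0
2  2  2  0  2
2  0  3  2  0
0  3  1  1  0
12) 3  3  0  1  2
3  2  2  3  1
1  3  1  2  0
2  2  2  0  2
2  0  3  2  0
0  3  1  1  0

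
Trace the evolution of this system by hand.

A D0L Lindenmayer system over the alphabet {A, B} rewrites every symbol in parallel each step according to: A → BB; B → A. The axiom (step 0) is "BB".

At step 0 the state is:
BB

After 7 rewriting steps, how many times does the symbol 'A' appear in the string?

16

k=0  BB
k=1  AA
k=2  BBBB
k=3  AAAA
k=4  BBBBBBBB
k=5  AAAAAAAA
k=6  BBBBBBBBBBBBBBBB
k=7  AAAAAAAAAAAAAAAA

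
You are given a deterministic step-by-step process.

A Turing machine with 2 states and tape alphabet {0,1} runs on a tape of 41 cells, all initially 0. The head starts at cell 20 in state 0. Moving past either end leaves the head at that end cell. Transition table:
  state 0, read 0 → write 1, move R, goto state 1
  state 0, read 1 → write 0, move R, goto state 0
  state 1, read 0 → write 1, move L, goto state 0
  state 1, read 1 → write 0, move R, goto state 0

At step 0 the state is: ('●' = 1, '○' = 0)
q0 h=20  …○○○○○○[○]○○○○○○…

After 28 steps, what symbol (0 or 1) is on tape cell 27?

0) q0 h=20  …○○○○○○[○]○○○○○○…
1) q1 h=21  …○○○○○●[○]○○○○○○…
2) q0 h=20  …○○○○○○[●]●○○○○○…
3) q0 h=21  …○○○○○○[●]○○○○○○…
4) q0 h=22  …○○○○○○[○]○○○○○○…
5) q1 h=23  …○○○○○●[○]○○○○○○…
6) q0 h=22  …○○○○○○[●]●○○○○○…
7) q0 h=23  …○○○○○○[●]○○○○○○…
8) q0 h=24  …○○○○○○[○]○○○○○○…
9) q1 h=25  …○○○○○●[○]○○○○○○…
10) q0 h=24  …○○○○○○[●]●○○○○○…
11) q0 h=25  …○○○○○○[●]○○○○○○…
12) q0 h=26  …○○○○○○[○]○○○○○○…
13) q1 h=27  …○○○○○●[○]○○○○○○…
14) q0 h=26  …○○○○○○[●]●○○○○○…
15) q0 h=27  …○○○○○○[●]○○○○○○…
16) q0 h=28  …○○○○○○[○]○○○○○○…
17) q1 h=29  …○○○○○●[○]○○○○○○…
18) q0 h=28  …○○○○○○[●]●○○○○○…
19) q0 h=29  …○○○○○○[●]○○○○○○…
20) q0 h=30  …○○○○○○[○]○○○○○○…
21) q1 h=31  …○○○○○●[○]○○○○○○…
22) q0 h=30  …○○○○○○[●]●○○○○○…
23) q0 h=31  …○○○○○○[●]○○○○○○…
24) q0 h=32  …○○○○○○[○]○○○○○○…
25) q1 h=33  …○○○○○●[○]○○○○○○…
26) q0 h=32  …○○○○○○[●]●○○○○○…
27) q0 h=33  …○○○○○○[●]○○○○○○…
28) q0 h=34  …○○○○○○[○]○○○○○○|

0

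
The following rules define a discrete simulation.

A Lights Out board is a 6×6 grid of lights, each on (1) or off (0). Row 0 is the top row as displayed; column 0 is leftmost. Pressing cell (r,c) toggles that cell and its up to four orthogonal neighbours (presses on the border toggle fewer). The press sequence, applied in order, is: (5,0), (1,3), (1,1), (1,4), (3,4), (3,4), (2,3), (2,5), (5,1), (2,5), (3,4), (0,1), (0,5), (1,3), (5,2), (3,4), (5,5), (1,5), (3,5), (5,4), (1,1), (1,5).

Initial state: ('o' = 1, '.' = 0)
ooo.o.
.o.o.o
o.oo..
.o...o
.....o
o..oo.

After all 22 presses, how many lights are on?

gen 0: ooo.o.
.o.o.o
o.oo..
.o...o
.....o
o..oo.
gen 1: ooo.o.
.o.o.o
o.oo..
.o...o
o....o
.o.oo.
gen 2: ooooo.
.oo.oo
o.o...
.o...o
o....o
.o.oo.
gen 3: o.ooo.
o...oo
ooo...
.o...o
o....o
.o.oo.
gen 4: o.oo..
o..o..
ooo.o.
.o...o
o....o
.o.oo.
gen 5: o.oo..
o..o..
ooo...
.o.oo.
o...oo
.o.oo.
gen 6: o.oo..
o..o..
ooo.o.
.o...o
o....o
.o.oo.
gen 7: o.oo..
o.....
oo.o..
.o.o.o
o....o
.o.oo.
gen 8: o.oo..
o....o
oo.ooo
.o.o..
o....o
.o.oo.
gen 9: o.oo..
o....o
oo.ooo
.o.o..
oo...o
o.ooo.
gen 10: o.oo..
o.....
oo.o..
.o.o.o
oo...o
o.ooo.
gen 11: o.oo..
o.....
oo.oo.
.o..o.
oo..oo
o.ooo.
gen 12: .o.o..
oo....
oo.oo.
.o..o.
oo..oo
o.ooo.
gen 13: .o.ooo
oo...o
oo.oo.
.o..o.
oo..oo
o.ooo.
gen 14: .o..oo
oooooo
oo..o.
.o..o.
oo..oo
o.ooo.
gen 15: .o..oo
oooooo
oo..o.
.o..o.
ooo.oo
oo..o.
gen 16: .o..oo
oooooo
oo....
.o.o.o
ooo..o
oo..o.
gen 17: .o..oo
oooooo
oo....
.o.o.o
ooo...
oo...o
gen 18: .o..o.
oooo..
oo...o
.o.o.o
ooo...
oo...o
gen 19: .o..o.
oooo..
oo....
.o.oo.
ooo..o
oo...o
gen 20: .o..o.
oooo..
oo....
.o.oo.
ooo.oo
oo.oo.
gen 21: ....o.
...o..
o.....
.o.oo.
ooo.oo
oo.oo.
gen 22: ....oo
...ooo
o....o
.o.oo.
ooo.oo
oo.oo.

19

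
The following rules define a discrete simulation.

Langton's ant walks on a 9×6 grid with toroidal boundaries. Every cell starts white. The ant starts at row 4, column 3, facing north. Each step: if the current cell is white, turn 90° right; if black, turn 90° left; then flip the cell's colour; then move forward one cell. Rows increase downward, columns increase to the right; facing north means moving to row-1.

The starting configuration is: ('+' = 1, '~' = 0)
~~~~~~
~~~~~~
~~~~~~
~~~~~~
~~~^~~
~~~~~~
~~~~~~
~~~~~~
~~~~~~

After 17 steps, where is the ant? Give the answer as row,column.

t=0: ~~~~~~
~~~~~~
~~~~~~
~~~~~~
~~~^~~
~~~~~~
~~~~~~
~~~~~~
~~~~~~
t=1: ~~~~~~
~~~~~~
~~~~~~
~~~~~~
~~~+>~
~~~~~~
~~~~~~
~~~~~~
~~~~~~
t=2: ~~~~~~
~~~~~~
~~~~~~
~~~~~~
~~~++~
~~~~v~
~~~~~~
~~~~~~
~~~~~~
t=3: ~~~~~~
~~~~~~
~~~~~~
~~~~~~
~~~++~
~~~<+~
~~~~~~
~~~~~~
~~~~~~
t=4: ~~~~~~
~~~~~~
~~~~~~
~~~~~~
~~~^+~
~~~++~
~~~~~~
~~~~~~
~~~~~~
t=5: ~~~~~~
~~~~~~
~~~~~~
~~~~~~
~~<~+~
~~~++~
~~~~~~
~~~~~~
~~~~~~
t=6: ~~~~~~
~~~~~~
~~~~~~
~~^~~~
~~+~+~
~~~++~
~~~~~~
~~~~~~
~~~~~~
t=7: ~~~~~~
~~~~~~
~~~~~~
~~+>~~
~~+~+~
~~~++~
~~~~~~
~~~~~~
~~~~~~
t=8: ~~~~~~
~~~~~~
~~~~~~
~~++~~
~~+v+~
~~~++~
~~~~~~
~~~~~~
~~~~~~
t=9: ~~~~~~
~~~~~~
~~~~~~
~~++~~
~~<++~
~~~++~
~~~~~~
~~~~~~
~~~~~~
t=10: ~~~~~~
~~~~~~
~~~~~~
~~++~~
~~~++~
~~v++~
~~~~~~
~~~~~~
~~~~~~
t=11: ~~~~~~
~~~~~~
~~~~~~
~~++~~
~~~++~
~<+++~
~~~~~~
~~~~~~
~~~~~~
t=12: ~~~~~~
~~~~~~
~~~~~~
~~++~~
~^~++~
~++++~
~~~~~~
~~~~~~
~~~~~~
t=13: ~~~~~~
~~~~~~
~~~~~~
~~++~~
~+>++~
~++++~
~~~~~~
~~~~~~
~~~~~~
t=14: ~~~~~~
~~~~~~
~~~~~~
~~++~~
~++++~
~+v++~
~~~~~~
~~~~~~
~~~~~~
t=15: ~~~~~~
~~~~~~
~~~~~~
~~++~~
~++++~
~+~>+~
~~~~~~
~~~~~~
~~~~~~
t=16: ~~~~~~
~~~~~~
~~~~~~
~~++~~
~++^+~
~+~~+~
~~~~~~
~~~~~~
~~~~~~
t=17: ~~~~~~
~~~~~~
~~~~~~
~~++~~
~+<~+~
~+~~+~
~~~~~~
~~~~~~
~~~~~~

4,2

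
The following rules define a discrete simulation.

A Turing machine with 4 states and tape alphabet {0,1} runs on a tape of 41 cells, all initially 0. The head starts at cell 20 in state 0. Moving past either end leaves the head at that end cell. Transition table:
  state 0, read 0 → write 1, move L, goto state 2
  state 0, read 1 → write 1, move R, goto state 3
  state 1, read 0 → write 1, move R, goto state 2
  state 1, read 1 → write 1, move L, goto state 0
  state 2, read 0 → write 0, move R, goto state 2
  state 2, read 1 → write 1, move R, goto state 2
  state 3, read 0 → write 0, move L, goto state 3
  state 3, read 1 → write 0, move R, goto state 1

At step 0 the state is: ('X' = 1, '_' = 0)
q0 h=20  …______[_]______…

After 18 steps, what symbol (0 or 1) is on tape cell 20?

[0] q0 h=20  …______[_]______…
[1] q2 h=19  …______[_]X_____…
[2] q2 h=20  …______[X]______…
[3] q2 h=21  …_____X[_]______…
[4] q2 h=22  …____X_[_]______…
[5] q2 h=23  …___X__[_]______…
[6] q2 h=24  …__X___[_]______…
[7] q2 h=25  …_X____[_]______…
[8] q2 h=26  …X_____[_]______…
[9] q2 h=27  …______[_]______…
[10] q2 h=28  …______[_]______…
[11] q2 h=29  …______[_]______…
[12] q2 h=30  …______[_]______…
[13] q2 h=31  …______[_]______…
[14] q2 h=32  …______[_]______…
[15] q2 h=33  …______[_]______…
[16] q2 h=34  …______[_]______|
[17] q2 h=35  …______[_]_____|
[18] q2 h=36  …______[_]____|

1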